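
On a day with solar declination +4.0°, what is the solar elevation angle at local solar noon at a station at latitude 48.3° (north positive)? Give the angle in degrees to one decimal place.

At local solar noon the hour angle is zero, so the elevation is 90° − |φ − δ| = 90° − |48.3° − (4.0°)| = 90° − 44.3° = 45.7°.

45.7°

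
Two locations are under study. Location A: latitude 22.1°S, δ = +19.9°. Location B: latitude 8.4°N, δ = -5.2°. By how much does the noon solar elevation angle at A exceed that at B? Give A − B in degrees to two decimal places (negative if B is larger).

-28.40°

A: 90° − |-22.1 − (19.9)| = 48.00°.
B: 90° − |8.4 − (-5.2)| = 76.40°.
A − B = 48.00 − 76.40 = -28.40°.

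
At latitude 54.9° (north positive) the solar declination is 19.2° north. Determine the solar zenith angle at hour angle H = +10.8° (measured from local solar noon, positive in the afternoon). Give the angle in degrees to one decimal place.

cos θ_z = sin(54.9°) sin(19.2°) + cos(54.9°) cos(19.2°) cos(10.80°) = 0.2691 + 0.5334 = 0.8025.
θ_z = arccos(0.8025) = 36.63°.

36.6°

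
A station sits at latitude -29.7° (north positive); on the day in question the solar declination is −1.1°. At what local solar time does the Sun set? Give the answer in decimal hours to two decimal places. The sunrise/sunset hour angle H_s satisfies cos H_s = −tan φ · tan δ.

The sunset hour angle satisfies cos H_s = −tan φ tan δ = -0.0110, giving H_s = 90.63°.
Sunset is at 12 + H_s/15 = 12 + 6.042 = 18.042 h local solar time.

18.04 h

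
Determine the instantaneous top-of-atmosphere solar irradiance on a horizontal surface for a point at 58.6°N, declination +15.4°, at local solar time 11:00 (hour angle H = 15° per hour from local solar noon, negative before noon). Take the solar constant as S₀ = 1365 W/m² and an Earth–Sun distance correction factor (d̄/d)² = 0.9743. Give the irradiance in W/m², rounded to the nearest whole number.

Hour angle H = 15° × (11 − 12) = -15.00°.
With φ = 58.6°, δ = 15.4°, H = -15.00°: sin φ sin δ = 0.2267, cos φ cos δ cos H = 0.4852, so cos θ_z = 0.7119.
Top-of-atmosphere irradiance = S₀ (d̄/d)² cos θ_z = 1365 × 0.9743 × 0.7119 = 946.77 W/m².

947 W/m²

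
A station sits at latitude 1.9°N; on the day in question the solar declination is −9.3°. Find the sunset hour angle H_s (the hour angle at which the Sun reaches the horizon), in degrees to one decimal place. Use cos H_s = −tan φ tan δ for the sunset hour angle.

89.7°

The sunset hour angle satisfies cos H_s = −tan φ tan δ = 0.0054, giving H_s = 89.69°.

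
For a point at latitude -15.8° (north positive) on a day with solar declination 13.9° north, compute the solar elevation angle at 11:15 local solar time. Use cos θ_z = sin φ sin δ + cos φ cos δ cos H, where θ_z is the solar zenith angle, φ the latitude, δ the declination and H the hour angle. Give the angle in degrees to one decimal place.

Hour angle H = 15° × (11.25 − 12) = -11.25°.
cos θ_z = sin(-15.8°) sin(13.9°) + cos(-15.8°) cos(13.9°) cos(-11.25°) = -0.0654 + 0.9161 = 0.8507.
θ_z = arccos(0.8507) = 31.71°, so the elevation is 90° − 31.71° = 58.29°.

58.3°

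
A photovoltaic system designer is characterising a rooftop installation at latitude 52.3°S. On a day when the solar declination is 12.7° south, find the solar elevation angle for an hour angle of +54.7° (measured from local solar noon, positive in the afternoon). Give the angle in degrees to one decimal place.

31.2°

With φ = -52.3°, δ = -12.7°, H = 54.70°: sin φ sin δ = 0.1739, cos φ cos δ cos H = 0.3447, so cos θ_z = 0.5186.
θ_z = arccos(0.5186) = 58.76°, so the elevation is 90° − 58.76° = 31.24°.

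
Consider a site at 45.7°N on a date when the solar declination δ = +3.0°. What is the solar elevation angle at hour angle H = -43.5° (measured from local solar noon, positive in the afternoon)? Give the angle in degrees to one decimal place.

32.9°

cos θ_z = sin(45.7°) sin(3.0°) + cos(45.7°) cos(3.0°) cos(-43.50°) = 0.0375 + 0.5059 = 0.5434.
θ_z = arccos(0.5434) = 57.08°, so the elevation is 90° − 57.08° = 32.92°.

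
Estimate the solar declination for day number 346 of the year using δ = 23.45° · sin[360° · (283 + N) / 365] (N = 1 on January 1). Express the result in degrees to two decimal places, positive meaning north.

360 × (283 + 346) / 365 = 620.384°; sin(620.384°) = -0.9859.
δ = 23.45 × -0.9859 = -23.119° ≈ -23.12°.

-23.12°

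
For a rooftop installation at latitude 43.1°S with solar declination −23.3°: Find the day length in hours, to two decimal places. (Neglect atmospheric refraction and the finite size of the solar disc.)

The sunset hour angle satisfies cos H_s = −tan φ tan δ = -0.4030, giving H_s = 113.77°.
Day length = 2 H_s / 15° h⁻¹ = 227.54° / 15 = 15.169 h.

15.17 hours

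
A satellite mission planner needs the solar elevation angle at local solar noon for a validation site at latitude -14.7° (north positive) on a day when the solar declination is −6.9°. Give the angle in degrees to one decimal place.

82.2°

At local solar noon the hour angle is zero, so the elevation is 90° − |φ − δ| = 90° − |-14.7° − (-6.9°)| = 90° − 7.8° = 82.2°.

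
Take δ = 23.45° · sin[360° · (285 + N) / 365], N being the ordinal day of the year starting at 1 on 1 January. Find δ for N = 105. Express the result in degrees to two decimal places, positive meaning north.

360 × (285 + 105) / 365 = 384.658°; sin(384.658°) = 0.4172.
δ = 23.45 × 0.4172 = 9.783° ≈ +9.78°.

+9.78°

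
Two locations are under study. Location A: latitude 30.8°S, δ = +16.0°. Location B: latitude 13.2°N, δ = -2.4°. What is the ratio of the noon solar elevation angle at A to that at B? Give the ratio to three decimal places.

0.581

A: 90° − |-30.8 − (16.0)| = 43.20°.
B: 90° − |13.2 − (-2.4)| = 74.40°.
Ratio A/B = 43.2000 / 74.4000 = 0.5806.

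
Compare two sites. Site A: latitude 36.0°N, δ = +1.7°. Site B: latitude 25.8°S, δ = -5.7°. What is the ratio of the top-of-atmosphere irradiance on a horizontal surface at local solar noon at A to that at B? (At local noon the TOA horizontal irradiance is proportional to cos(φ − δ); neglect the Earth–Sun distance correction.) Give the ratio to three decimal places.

A: cos θ_z = cos(36.0° − (1.7°)) = 0.8261.
B: cos θ_z = cos(-25.8° − (-5.7°)) = 0.9391.
Ratio A/B = 0.8261 / 0.9391 = 0.8797.

0.880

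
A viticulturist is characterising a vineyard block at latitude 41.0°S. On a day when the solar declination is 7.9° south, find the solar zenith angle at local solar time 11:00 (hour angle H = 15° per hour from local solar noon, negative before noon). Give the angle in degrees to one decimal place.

Hour angle H = 15° × (11 − 12) = -15.00°.
cos θ_z = sin(-41.0°) sin(-7.9°) + cos(-41.0°) cos(-7.9°) cos(-15.00°) = 0.0902 + 0.7221 = 0.8123.
θ_z = arccos(0.8123) = 35.68°.

35.7°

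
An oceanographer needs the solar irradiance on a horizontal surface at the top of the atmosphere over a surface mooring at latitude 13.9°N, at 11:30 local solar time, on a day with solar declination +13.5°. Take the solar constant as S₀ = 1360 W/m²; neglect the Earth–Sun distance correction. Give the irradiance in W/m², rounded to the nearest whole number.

1349 W/m²

Hour angle H = 15° × (11.5 − 12) = -7.50°.
cos θ_z = sin(13.9°) sin(13.5°) + cos(13.9°) cos(13.5°) cos(-7.50°) = 0.0561 + 0.9358 = 0.9919.
Top-of-atmosphere irradiance = S₀ cos θ_z = 1360 × 0.9919 = 1348.98 W/m².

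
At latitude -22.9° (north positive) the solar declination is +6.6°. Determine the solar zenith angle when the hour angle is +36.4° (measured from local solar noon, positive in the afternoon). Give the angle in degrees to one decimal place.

cos θ_z = sin(-22.9°) sin(6.6°) + cos(-22.9°) cos(6.6°) cos(36.40°) = -0.0447 + 0.7365 = 0.6918.
θ_z = arccos(0.6918) = 46.23°.

46.2°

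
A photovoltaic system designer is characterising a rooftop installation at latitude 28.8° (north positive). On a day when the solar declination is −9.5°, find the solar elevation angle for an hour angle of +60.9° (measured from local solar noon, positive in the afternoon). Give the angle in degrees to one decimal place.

cos θ_z = sin(28.8°) sin(-9.5°) + cos(28.8°) cos(-9.5°) cos(60.90°) = -0.0795 + 0.4203 = 0.3408.
θ_z = arccos(0.3408) = 70.07°, so the elevation is 90° − 70.07° = 19.93°.

19.9°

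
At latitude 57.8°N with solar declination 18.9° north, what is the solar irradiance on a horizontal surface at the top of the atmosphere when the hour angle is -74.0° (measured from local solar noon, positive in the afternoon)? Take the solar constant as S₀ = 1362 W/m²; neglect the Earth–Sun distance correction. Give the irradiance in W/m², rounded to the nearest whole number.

563 W/m²

With φ = 57.8°, δ = 18.9°, H = -74.00°: sin φ sin δ = 0.2741, cos φ cos δ cos H = 0.1390, so cos θ_z = 0.4131.
Top-of-atmosphere irradiance = S₀ cos θ_z = 1362 × 0.4131 = 562.64 W/m².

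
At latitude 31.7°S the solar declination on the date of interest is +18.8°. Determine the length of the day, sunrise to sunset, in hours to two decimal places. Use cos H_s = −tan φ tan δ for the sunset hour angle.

−tan φ tan δ = −(-0.6176)(0.3404) = 0.2102; H_s = arccos(0.2102) = 77.87°.
Day length = 2 H_s / 15° h⁻¹ = 155.74° / 15 = 10.383 h.

10.38 hours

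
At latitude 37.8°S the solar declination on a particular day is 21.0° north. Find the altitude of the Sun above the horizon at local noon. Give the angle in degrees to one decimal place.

At local solar noon the hour angle is zero, so the elevation is 90° − |φ − δ| = 90° − |-37.8° − (21.0°)| = 90° − 58.8° = 31.2°.

31.2°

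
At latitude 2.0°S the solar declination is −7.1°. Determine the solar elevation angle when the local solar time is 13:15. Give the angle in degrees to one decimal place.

Hour angle H = 15° × (13.25 − 12) = 18.75°.
With φ = -2.0°, δ = -7.1°, H = 18.75°: sin φ sin δ = 0.0043, cos φ cos δ cos H = 0.9391, so cos θ_z = 0.9434.
θ_z = arccos(0.9434) = 19.37°, so the elevation is 90° − 19.37° = 70.63°.

70.6°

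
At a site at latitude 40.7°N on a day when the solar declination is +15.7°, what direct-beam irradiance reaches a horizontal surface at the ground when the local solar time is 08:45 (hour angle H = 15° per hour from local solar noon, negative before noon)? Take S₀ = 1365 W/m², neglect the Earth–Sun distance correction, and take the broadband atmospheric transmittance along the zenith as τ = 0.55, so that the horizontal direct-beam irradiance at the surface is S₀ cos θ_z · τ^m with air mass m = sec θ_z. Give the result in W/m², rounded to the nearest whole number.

Hour angle H = 15° × (8.75 − 12) = -48.75°.
With φ = 40.7°, δ = 15.7°, H = -48.75°: sin φ sin δ = 0.1765, cos φ cos δ cos H = 0.4812, so cos θ_z = 0.6577.
Air mass m = 1/cos θ_z = 1/0.6577 = 1.520; τ^m = 0.55^1.520 = 0.4030.
Surface direct beam = 1365 × 0.6577 × 0.4030 = 361.80 W/m².

362 W/m²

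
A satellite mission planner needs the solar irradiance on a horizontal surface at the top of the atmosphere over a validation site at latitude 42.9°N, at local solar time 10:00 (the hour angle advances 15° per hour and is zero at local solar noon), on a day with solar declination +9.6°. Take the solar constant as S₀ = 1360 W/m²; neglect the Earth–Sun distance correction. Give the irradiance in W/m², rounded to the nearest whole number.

Hour angle H = 15° × (10 − 12) = -30.00°.
cos θ_z = sin(42.9°) sin(9.6°) + cos(42.9°) cos(9.6°) cos(-30.00°) = 0.1135 + 0.6255 = 0.7390.
Top-of-atmosphere irradiance = S₀ cos θ_z = 1360 × 0.7390 = 1005.04 W/m².

1005 W/m²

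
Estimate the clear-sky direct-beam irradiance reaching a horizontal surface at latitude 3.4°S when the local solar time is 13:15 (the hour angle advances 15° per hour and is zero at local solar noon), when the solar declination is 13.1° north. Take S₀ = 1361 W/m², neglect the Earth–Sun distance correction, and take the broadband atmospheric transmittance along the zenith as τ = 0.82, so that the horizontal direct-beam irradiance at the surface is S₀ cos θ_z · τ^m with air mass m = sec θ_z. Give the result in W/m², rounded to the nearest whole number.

992 W/m²

Hour angle H = 15° × (13.25 − 12) = 18.75°.
cos θ_z = sin(-3.4°) sin(13.1°) + cos(-3.4°) cos(13.1°) cos(18.75°) = -0.0134 + 0.9207 = 0.9073.
Air mass m = 1/cos θ_z = 1/0.9073 = 1.102; τ^m = 0.82^1.102 = 0.8036.
Surface direct beam = 1361 × 0.9073 × 0.8036 = 992.31 W/m².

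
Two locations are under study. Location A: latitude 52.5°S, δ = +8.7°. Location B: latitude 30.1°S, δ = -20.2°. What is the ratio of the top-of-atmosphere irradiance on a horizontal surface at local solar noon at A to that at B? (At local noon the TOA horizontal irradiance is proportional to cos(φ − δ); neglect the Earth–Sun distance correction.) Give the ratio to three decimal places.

A: cos θ_z = cos(-52.5° − (8.7°)) = 0.4818.
B: cos θ_z = cos(-30.1° − (-20.2°)) = 0.9851.
Ratio A/B = 0.4818 / 0.9851 = 0.4891.

0.489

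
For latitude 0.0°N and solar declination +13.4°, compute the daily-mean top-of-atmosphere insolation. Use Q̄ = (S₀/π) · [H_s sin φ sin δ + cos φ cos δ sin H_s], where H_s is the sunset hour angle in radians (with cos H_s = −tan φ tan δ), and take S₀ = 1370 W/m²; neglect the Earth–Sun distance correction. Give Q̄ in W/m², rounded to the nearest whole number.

424 W/m²

−tan φ tan δ = −(0.0000)(0.2382) = 0.0000; H_s = arccos(0.0000) = 90.00°. In radians, H_s = 1.5708.
H_s sin φ sin δ = 1.5708 × 0.0000 × 0.2317 = 0.0000.
cos φ cos δ sin H_s = 1.0000 × 0.9728 × 1.0000 = 0.9728.
Q̄ = (1370/π) × (0.0000 + 0.9728) = 436.08 × 0.9728 = 424.22 W/m².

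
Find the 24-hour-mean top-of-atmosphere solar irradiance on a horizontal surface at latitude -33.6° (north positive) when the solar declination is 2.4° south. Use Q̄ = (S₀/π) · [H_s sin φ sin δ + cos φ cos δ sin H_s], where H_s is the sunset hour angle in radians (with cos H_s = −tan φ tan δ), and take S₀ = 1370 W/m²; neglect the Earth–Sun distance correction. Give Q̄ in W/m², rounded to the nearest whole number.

cos H_s = −tan(-33.6°) · tan(-2.4°) = -0.0278, so H_s = arccos(-0.0278) = 91.59°. In radians, H_s = 1.5985.
H_s sin φ sin δ = 1.5985 × -0.5534 × -0.0419 = 0.0371.
cos φ cos δ sin H_s = 0.8329 × 0.9991 × 0.9996 = 0.8318.
Q̄ = (1370/π) × (0.0371 + 0.8318) = 436.08 × 0.8689 = 378.91 W/m².

379 W/m²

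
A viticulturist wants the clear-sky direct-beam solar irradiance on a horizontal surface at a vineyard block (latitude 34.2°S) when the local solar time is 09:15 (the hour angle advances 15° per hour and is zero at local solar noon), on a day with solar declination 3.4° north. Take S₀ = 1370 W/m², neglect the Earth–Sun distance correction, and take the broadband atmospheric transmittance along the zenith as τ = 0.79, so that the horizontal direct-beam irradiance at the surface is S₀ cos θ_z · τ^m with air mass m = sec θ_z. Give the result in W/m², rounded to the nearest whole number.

Hour angle H = 15° × (9.25 − 12) = -41.25°.
cos θ_z = sin(-34.2°) sin(3.4°) + cos(-34.2°) cos(3.4°) cos(-41.25°) = -0.0333 + 0.6207 = 0.5874.
Air mass m = 1/cos θ_z = 1/0.5874 = 1.702; τ^m = 0.79^1.702 = 0.6695.
Surface direct beam = 1370 × 0.5874 × 0.6695 = 538.77 W/m².

539 W/m²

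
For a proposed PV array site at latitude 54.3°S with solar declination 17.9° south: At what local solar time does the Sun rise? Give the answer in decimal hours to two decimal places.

cos H_s = −tan(-54.3°) · tan(-17.9°) = -0.4495, so H_s = arccos(-0.4495) = 116.71°.
Sunrise is at 12 − H_s/15 = 12 − 7.781 = 4.219 h local solar time.

4.22 h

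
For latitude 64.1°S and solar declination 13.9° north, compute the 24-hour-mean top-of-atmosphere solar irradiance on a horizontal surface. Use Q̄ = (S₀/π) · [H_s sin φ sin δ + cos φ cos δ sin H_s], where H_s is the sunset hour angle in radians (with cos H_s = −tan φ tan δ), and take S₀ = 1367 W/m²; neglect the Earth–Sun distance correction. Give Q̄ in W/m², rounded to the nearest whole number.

cos H_s = −tan(-64.1°) · tan(13.9°) = 0.5097, so H_s = arccos(0.5097) = 59.36°. In radians, H_s = 1.0360.
H_s sin φ sin δ = 1.0360 × -0.8996 × 0.2402 = -0.2239.
cos φ cos δ sin H_s = 0.4368 × 0.9707 × 0.8604 = 0.3648.
Q̄ = (1367/π) × (-0.2239 + 0.3648) = 435.13 × 0.1409 = 61.31 W/m².

61 W/m²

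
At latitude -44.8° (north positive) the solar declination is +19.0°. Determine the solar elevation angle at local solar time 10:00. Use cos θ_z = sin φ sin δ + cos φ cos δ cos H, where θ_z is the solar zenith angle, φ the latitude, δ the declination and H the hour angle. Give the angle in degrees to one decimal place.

Hour angle H = 15° × (10 − 12) = -30.00°.
cos θ_z = sin φ sin δ + cos φ cos δ cos H = (-0.7046)(0.3256) + (0.7096)(0.9455)(0.8660) = 0.3516.
θ_z = arccos(0.3516) = 69.41°, so the elevation is 90° − 69.41° = 20.59°.

20.6°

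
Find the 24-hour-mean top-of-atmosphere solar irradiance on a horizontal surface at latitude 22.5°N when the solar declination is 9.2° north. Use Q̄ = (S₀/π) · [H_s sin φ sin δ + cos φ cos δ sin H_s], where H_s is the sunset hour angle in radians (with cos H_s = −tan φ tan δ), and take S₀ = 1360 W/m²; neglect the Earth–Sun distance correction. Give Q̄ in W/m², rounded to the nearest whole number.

437 W/m²

cos H_s = −tan(22.5°) · tan(9.2°) = -0.0671, so H_s = arccos(-0.0671) = 93.85°. In radians, H_s = 1.6380.
H_s sin φ sin δ = 1.6380 × 0.3827 × 0.1599 = 0.1002.
cos φ cos δ sin H_s = 0.9239 × 0.9871 × 0.9977 = 0.9099.
Q̄ = (1360/π) × (0.1002 + 0.9099) = 432.90 × 1.0101 = 437.27 W/m².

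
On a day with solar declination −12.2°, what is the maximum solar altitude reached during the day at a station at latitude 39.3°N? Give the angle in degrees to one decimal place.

At local solar noon the hour angle is zero, so the elevation is 90° − |φ − δ| = 90° − |39.3° − (-12.2°)| = 90° − 51.5° = 38.5°.

38.5°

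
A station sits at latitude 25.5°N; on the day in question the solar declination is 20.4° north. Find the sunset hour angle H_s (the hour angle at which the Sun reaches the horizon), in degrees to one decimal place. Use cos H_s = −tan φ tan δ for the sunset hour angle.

100.2°

The sunset hour angle satisfies cos H_s = −tan φ tan δ = -0.1774, giving H_s = 100.22°.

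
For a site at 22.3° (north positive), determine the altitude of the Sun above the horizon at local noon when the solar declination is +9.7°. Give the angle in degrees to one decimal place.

At local solar noon the hour angle is zero, so the elevation is 90° − |φ − δ| = 90° − |22.3° − (9.7°)| = 90° − 12.6° = 77.4°.

77.4°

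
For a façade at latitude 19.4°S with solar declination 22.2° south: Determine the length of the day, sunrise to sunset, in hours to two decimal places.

13.10 hours

cos H_s = −tan(-19.4°) · tan(-22.2°) = -0.1437, so H_s = arccos(-0.1437) = 98.26°.
Day length = 2 H_s / 15° h⁻¹ = 196.52° / 15 = 13.101 h.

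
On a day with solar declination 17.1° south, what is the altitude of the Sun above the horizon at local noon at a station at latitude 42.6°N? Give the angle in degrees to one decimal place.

At local solar noon the hour angle is zero, so the elevation is 90° − |φ − δ| = 90° − |42.6° − (-17.1°)| = 90° − 59.7° = 30.3°.

30.3°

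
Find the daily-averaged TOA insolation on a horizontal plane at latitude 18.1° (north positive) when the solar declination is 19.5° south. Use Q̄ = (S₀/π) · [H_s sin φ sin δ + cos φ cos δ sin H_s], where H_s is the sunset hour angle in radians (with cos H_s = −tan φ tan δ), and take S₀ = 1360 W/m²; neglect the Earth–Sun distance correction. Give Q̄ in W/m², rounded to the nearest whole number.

The sunset hour angle satisfies cos H_s = −tan φ tan δ = 0.1157, giving H_s = 83.36°. In radians, H_s = 1.4549.
H_s sin φ sin δ = 1.4549 × 0.3107 × -0.3338 = -0.1509.
cos φ cos δ sin H_s = 0.9505 × 0.9426 × 0.9933 = 0.8899.
Q̄ = (1360/π) × (-0.1509 + 0.8899) = 432.90 × 0.7390 = 319.91 W/m².

320 W/m²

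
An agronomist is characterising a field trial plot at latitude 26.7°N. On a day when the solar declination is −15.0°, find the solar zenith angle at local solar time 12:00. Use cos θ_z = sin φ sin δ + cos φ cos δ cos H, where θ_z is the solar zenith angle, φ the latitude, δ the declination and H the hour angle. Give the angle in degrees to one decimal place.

41.7°

Hour angle H = 15° × (12 − 12) = 0.00°.
cos θ_z = sin(26.7°) sin(-15.0°) + cos(26.7°) cos(-15.0°) cos(0.00°) = -0.1163 + 0.8629 = 0.7466.
θ_z = arccos(0.7466) = 41.70°.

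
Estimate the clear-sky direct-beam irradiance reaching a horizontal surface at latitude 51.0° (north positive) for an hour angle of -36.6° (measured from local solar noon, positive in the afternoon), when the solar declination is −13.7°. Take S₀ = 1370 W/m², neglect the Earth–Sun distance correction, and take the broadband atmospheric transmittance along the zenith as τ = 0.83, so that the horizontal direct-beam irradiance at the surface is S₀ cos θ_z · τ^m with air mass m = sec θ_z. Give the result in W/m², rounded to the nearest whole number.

229 W/m²

With φ = 51.0°, δ = -13.7°, H = -36.60°: sin φ sin δ = -0.1841, cos φ cos δ cos H = 0.4909, so cos θ_z = 0.3068.
Air mass m = 1/cos θ_z = 1/0.3068 = 3.259; τ^m = 0.83^3.259 = 0.5448.
Surface direct beam = 1370 × 0.3068 × 0.5448 = 228.99 W/m².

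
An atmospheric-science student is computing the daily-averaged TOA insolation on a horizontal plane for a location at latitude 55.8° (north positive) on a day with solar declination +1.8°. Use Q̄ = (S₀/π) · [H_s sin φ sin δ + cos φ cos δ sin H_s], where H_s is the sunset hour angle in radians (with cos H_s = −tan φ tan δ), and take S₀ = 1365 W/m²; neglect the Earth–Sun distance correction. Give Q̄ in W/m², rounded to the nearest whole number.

262 W/m²

The sunset hour angle satisfies cos H_s = −tan φ tan δ = -0.0462, giving H_s = 92.65°. In radians, H_s = 1.6170.
H_s sin φ sin δ = 1.6170 × 0.8271 × 0.0314 = 0.0420.
cos φ cos δ sin H_s = 0.5621 × 0.9995 × 0.9989 = 0.5612.
Q̄ = (1365/π) × (0.0420 + 0.5612) = 434.49 × 0.6032 = 262.08 W/m².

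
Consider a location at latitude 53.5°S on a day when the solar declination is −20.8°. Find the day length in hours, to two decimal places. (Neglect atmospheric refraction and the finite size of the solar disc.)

−tan φ tan δ = −(-1.3514)(-0.3799) = -0.5134; H_s = arccos(-0.5134) = 120.89°.
Day length = 2 H_s / 15° h⁻¹ = 241.78° / 15 = 16.119 h.

16.12 hours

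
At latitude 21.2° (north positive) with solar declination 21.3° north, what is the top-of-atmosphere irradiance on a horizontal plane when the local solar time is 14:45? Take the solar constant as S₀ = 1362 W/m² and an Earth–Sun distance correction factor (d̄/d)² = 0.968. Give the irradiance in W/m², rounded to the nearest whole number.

Hour angle H = 15° × (14.75 − 12) = 41.25°.
With φ = 21.2°, δ = 21.3°, H = 41.25°: sin φ sin δ = 0.1314, cos φ cos δ cos H = 0.6531, so cos θ_z = 0.7845.
Top-of-atmosphere irradiance = S₀ (d̄/d)² cos θ_z = 1362 × 0.968 × 0.7845 = 1034.30 W/m².

1034 W/m²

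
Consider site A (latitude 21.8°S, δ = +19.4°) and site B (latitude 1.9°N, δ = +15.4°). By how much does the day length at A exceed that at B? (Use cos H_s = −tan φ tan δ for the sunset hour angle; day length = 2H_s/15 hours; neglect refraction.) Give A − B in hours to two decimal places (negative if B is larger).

A: H_s = arccos(−tan -21.8° · tan 19.4°) = 81.90°, so 2H_s/15 = 10.9200 h.
B: H_s = arccos(−tan 1.9° · tan 15.4°) = 90.52°, so 2H_s/15 = 12.0693 h.
A − B = 10.9200 − 12.0693 = -1.1493 h.

-1.15 h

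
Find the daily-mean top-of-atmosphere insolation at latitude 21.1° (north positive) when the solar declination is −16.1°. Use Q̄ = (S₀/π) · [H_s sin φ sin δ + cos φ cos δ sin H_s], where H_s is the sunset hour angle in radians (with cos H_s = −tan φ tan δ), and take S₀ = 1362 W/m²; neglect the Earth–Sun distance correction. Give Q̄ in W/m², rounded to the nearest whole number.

The sunset hour angle satisfies cos H_s = −tan φ tan δ = 0.1114, giving H_s = 83.60°. In radians, H_s = 1.4591.
H_s sin φ sin δ = 1.4591 × 0.3600 × -0.2773 = -0.1457.
cos φ cos δ sin H_s = 0.9330 × 0.9608 × 0.9938 = 0.8909.
Q̄ = (1362/π) × (-0.1457 + 0.8909) = 433.54 × 0.7452 = 323.07 W/m².

323 W/m²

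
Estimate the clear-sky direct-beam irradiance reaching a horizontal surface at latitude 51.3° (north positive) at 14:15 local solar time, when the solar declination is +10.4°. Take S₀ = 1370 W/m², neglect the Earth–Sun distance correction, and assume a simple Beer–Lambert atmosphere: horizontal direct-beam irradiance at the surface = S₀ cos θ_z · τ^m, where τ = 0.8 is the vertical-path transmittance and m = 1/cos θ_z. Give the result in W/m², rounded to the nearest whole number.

635 W/m²

Hour angle H = 15° × (14.25 − 12) = 33.75°.
With φ = 51.3°, δ = 10.4°, H = 33.75°: sin φ sin δ = 0.1409, cos φ cos δ cos H = 0.5113, so cos θ_z = 0.6522.
Air mass m = 1/cos θ_z = 1/0.6522 = 1.533; τ^m = 0.8^1.533 = 0.7103.
Surface direct beam = 1370 × 0.6522 × 0.7103 = 634.66 W/m².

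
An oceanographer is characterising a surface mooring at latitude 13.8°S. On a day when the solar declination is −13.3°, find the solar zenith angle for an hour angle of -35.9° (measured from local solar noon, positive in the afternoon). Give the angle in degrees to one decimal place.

34.9°

cos θ_z = sin φ sin δ + cos φ cos δ cos H = (-0.2385)(-0.2300) + (0.9711)(0.9732)(0.8100) = 0.8204.
θ_z = arccos(0.8204) = 34.88°.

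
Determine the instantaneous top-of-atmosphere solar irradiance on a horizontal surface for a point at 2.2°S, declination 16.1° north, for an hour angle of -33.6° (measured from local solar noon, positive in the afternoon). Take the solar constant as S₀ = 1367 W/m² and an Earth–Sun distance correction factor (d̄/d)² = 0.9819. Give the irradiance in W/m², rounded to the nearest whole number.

1059 W/m²

With φ = -2.2°, δ = 16.1°, H = -33.60°: sin φ sin δ = -0.0106, cos φ cos δ cos H = 0.7997, so cos θ_z = 0.7891.
Top-of-atmosphere irradiance = S₀ (d̄/d)² cos θ_z = 1367 × 0.9819 × 0.7891 = 1059.18 W/m².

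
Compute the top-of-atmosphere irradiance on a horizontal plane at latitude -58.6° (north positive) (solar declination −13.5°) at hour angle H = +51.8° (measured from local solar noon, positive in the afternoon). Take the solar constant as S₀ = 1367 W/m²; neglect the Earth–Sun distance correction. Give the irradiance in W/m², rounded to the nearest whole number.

cos θ_z = sin(-58.6°) sin(-13.5°) + cos(-58.6°) cos(-13.5°) cos(51.80°) = 0.1993 + 0.3133 = 0.5126.
Top-of-atmosphere irradiance = S₀ cos θ_z = 1367 × 0.5126 = 700.72 W/m².

701 W/m²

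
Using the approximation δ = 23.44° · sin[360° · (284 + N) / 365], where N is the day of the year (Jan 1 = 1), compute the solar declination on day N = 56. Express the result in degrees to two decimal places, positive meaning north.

-9.78°

360 × (284 + 56) / 365 = 335.342°; sin(335.342°) = -0.4172.
δ = 23.44 × -0.4172 = -9.779° ≈ -9.78°.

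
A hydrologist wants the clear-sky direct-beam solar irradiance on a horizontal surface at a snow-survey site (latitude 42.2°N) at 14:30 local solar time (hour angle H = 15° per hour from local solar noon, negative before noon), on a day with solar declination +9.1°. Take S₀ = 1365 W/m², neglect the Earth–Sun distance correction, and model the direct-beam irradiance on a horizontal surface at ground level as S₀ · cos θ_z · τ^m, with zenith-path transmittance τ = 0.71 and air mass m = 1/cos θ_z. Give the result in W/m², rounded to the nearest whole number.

569 W/m²

Hour angle H = 15° × (14.5 − 12) = 37.50°.
cos θ_z = sin(42.2°) sin(9.1°) + cos(42.2°) cos(9.1°) cos(37.50°) = 0.1062 + 0.5803 = 0.6865.
Air mass m = 1/cos θ_z = 1/0.6865 = 1.457; τ^m = 0.71^1.457 = 0.6071.
Surface direct beam = 1365 × 0.6865 × 0.6071 = 568.90 W/m².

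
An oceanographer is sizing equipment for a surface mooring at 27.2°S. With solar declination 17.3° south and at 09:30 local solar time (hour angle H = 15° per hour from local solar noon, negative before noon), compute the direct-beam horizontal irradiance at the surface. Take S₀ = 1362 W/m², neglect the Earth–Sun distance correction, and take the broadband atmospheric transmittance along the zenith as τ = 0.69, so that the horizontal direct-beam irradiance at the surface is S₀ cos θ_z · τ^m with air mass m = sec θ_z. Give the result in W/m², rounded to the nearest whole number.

697 W/m²

Hour angle H = 15° × (9.5 − 12) = -37.50°.
With φ = -27.2°, δ = -17.3°, H = -37.50°: sin φ sin δ = 0.1359, cos φ cos δ cos H = 0.6737, so cos θ_z = 0.8096.
Air mass m = 1/cos θ_z = 1/0.8096 = 1.235; τ^m = 0.69^1.235 = 0.6324.
Surface direct beam = 1362 × 0.8096 × 0.6324 = 697.33 W/m².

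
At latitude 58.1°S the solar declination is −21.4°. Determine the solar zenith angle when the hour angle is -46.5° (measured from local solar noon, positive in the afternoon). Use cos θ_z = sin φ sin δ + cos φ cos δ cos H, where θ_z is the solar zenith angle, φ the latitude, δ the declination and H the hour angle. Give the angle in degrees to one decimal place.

49.6°

With φ = -58.1°, δ = -21.4°, H = -46.50°: sin φ sin δ = 0.3098, cos φ cos δ cos H = 0.3387, so cos θ_z = 0.6485.
θ_z = arccos(0.6485) = 49.57°.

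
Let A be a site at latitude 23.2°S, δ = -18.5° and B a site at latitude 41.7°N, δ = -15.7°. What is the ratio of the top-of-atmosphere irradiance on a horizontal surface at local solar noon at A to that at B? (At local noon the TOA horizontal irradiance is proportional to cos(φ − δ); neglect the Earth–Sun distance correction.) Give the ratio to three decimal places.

1.850

A: cos θ_z = cos(-23.2° − (-18.5°)) = 0.9966.
B: cos θ_z = cos(41.7° − (-15.7°)) = 0.5388.
Ratio A/B = 0.9966 / 0.5388 = 1.8497.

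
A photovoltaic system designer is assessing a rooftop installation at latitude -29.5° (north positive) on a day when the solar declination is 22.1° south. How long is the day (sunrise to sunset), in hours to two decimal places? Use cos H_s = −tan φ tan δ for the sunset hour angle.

13.77 hours

cos H_s = −tan(-29.5°) · tan(-22.1°) = -0.2297, so H_s = arccos(-0.2297) = 103.28°.
Day length = 2 H_s / 15° h⁻¹ = 206.56° / 15 = 13.771 h.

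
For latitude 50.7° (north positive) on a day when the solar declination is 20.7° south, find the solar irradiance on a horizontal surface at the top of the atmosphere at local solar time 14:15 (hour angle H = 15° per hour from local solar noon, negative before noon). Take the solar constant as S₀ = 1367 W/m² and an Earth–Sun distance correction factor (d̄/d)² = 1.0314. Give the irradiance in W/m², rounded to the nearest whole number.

309 W/m²

Hour angle H = 15° × (14.25 − 12) = 33.75°.
cos θ_z = sin φ sin δ + cos φ cos δ cos H = (0.7738)(-0.3535) + (0.6334)(0.9354)(0.8315) = 0.2191.
Top-of-atmosphere irradiance = S₀ (d̄/d)² cos θ_z = 1367 × 1.0314 × 0.2191 = 308.91 W/m².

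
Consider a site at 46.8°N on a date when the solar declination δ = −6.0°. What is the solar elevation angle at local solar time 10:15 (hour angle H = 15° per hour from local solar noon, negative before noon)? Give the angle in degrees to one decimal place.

Hour angle H = 15° × (10.25 − 12) = -26.25°.
With φ = 46.8°, δ = -6.0°, H = -26.25°: sin φ sin δ = -0.0762, cos φ cos δ cos H = 0.6106, so cos θ_z = 0.5344.
θ_z = arccos(0.5344) = 57.70°, so the elevation is 90° − 57.70° = 32.30°.

32.3°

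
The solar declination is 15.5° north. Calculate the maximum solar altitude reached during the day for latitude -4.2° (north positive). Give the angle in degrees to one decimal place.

70.3°

At local solar noon the hour angle is zero, so the elevation is 90° − |φ − δ| = 90° − |-4.2° − (15.5°)| = 90° − 19.7° = 70.3°.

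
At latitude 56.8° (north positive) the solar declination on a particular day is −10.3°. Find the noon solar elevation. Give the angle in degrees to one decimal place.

22.9°

At local solar noon the hour angle is zero, so the elevation is 90° − |φ − δ| = 90° − |56.8° − (-10.3°)| = 90° − 67.1° = 22.9°.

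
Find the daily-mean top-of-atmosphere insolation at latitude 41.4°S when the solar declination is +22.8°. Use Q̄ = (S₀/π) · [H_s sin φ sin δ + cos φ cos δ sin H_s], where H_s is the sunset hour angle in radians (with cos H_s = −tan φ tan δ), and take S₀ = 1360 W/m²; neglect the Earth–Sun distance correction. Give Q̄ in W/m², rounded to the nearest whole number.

The sunset hour angle satisfies cos H_s = −tan φ tan δ = 0.3706, giving H_s = 68.25°. In radians, H_s = 1.1912.
H_s sin φ sin δ = 1.1912 × -0.6613 × 0.3875 = -0.3052.
cos φ cos δ sin H_s = 0.7501 × 0.9219 × 0.9288 = 0.6423.
Q̄ = (1360/π) × (-0.3052 + 0.6423) = 432.90 × 0.3371 = 145.93 W/m².

146 W/m²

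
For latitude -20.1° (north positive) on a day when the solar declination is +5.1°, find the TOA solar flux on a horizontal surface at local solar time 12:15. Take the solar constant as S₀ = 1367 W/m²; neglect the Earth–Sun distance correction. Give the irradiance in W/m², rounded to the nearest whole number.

1234 W/m²

Hour angle H = 15° × (12.25 − 12) = 3.75°.
With φ = -20.1°, δ = 5.1°, H = 3.75°: sin φ sin δ = -0.0305, cos φ cos δ cos H = 0.9334, so cos θ_z = 0.9029.
Top-of-atmosphere irradiance = S₀ cos θ_z = 1367 × 0.9029 = 1234.26 W/m².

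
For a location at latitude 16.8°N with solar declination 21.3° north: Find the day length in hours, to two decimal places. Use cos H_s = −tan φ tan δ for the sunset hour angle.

12.90 hours

cos H_s = −tan(16.8°) · tan(21.3°) = -0.1177, so H_s = arccos(-0.1177) = 96.76°.
Day length = 2 H_s / 15° h⁻¹ = 193.52° / 15 = 12.901 h.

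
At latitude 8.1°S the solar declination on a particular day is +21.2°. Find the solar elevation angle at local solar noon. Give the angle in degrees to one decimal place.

At local solar noon the hour angle is zero, so the elevation is 90° − |φ − δ| = 90° − |-8.1° − (21.2°)| = 90° − 29.3° = 60.7°.

60.7°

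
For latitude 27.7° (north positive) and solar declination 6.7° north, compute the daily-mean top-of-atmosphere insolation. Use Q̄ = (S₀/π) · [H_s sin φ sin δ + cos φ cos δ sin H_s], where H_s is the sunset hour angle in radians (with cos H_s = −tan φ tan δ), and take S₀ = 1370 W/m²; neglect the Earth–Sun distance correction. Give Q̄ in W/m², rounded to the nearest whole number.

−tan φ tan δ = −(0.5250)(0.1175) = -0.0617; H_s = arccos(-0.0617) = 93.54°. In radians, H_s = 1.6326.
H_s sin φ sin δ = 1.6326 × 0.4648 × 0.1167 = 0.0886.
cos φ cos δ sin H_s = 0.8854 × 0.9932 × 0.9981 = 0.8777.
Q̄ = (1370/π) × (0.0886 + 0.8777) = 436.08 × 0.9663 = 421.38 W/m².

421 W/m²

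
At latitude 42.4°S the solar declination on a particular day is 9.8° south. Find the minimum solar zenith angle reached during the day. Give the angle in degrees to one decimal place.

At local solar noon the hour angle is zero, so the zenith angle is |φ − δ| = |-42.4° − (-9.8°)| = 32.6°.

32.6°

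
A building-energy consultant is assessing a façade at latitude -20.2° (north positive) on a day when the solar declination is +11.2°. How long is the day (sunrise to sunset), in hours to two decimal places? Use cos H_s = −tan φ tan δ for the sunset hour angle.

cos H_s = −tan(-20.2°) · tan(11.2°) = 0.0729, so H_s = arccos(0.0729) = 85.82°.
Day length = 2 H_s / 15° h⁻¹ = 171.64° / 15 = 11.443 h.

11.44 hours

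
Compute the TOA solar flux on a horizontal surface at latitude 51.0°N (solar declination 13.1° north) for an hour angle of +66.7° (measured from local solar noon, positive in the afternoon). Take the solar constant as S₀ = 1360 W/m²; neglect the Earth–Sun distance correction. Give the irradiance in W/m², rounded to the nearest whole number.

cos θ_z = sin(51.0°) sin(13.1°) + cos(51.0°) cos(13.1°) cos(66.70°) = 0.1761 + 0.2424 = 0.4185.
Top-of-atmosphere irradiance = S₀ cos θ_z = 1360 × 0.4185 = 569.16 W/m².

569 W/m²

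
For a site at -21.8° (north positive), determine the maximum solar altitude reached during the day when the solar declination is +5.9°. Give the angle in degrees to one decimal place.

62.3°

At local solar noon the hour angle is zero, so the elevation is 90° − |φ − δ| = 90° − |-21.8° − (5.9°)| = 90° − 27.7° = 62.3°.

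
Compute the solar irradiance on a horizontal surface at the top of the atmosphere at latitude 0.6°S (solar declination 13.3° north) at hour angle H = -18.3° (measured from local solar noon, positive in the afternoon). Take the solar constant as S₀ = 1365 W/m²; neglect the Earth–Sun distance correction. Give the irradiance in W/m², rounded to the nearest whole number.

With φ = -0.6°, δ = 13.3°, H = -18.30°: sin φ sin δ = -0.0024, cos φ cos δ cos H = 0.9239, so cos θ_z = 0.9215.
Top-of-atmosphere irradiance = S₀ cos θ_z = 1365 × 0.9215 = 1257.85 W/m².

1258 W/m²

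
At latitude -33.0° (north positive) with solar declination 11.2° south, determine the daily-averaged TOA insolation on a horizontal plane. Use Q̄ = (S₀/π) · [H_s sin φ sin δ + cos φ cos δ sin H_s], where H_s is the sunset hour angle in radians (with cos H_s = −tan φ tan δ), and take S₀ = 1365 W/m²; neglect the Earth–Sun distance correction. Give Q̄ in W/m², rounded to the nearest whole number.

433 W/m²

cos H_s = −tan(-33.0°) · tan(-11.2°) = -0.1286, so H_s = arccos(-0.1286) = 97.39°. In radians, H_s = 1.6998.
H_s sin φ sin δ = 1.6998 × -0.5446 × -0.1942 = 0.1798.
cos φ cos δ sin H_s = 0.8387 × 0.9810 × 0.9917 = 0.8159.
Q̄ = (1365/π) × (0.1798 + 0.8159) = 434.49 × 0.9957 = 432.62 W/m².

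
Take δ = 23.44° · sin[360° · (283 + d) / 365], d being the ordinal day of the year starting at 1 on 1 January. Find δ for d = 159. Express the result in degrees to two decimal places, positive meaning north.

+22.74°

360 × (283 + 159) / 365 = 435.945°; sin(435.945°) = 0.9701.
δ = 23.44 × 0.9701 = 22.739° ≈ +22.74°.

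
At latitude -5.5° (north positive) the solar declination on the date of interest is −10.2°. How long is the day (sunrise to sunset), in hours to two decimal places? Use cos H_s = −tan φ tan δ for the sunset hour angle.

The sunset hour angle satisfies cos H_s = −tan φ tan δ = -0.0173, giving H_s = 90.99°.
Day length = 2 H_s / 15° h⁻¹ = 181.98° / 15 = 12.132 h.

12.13 hours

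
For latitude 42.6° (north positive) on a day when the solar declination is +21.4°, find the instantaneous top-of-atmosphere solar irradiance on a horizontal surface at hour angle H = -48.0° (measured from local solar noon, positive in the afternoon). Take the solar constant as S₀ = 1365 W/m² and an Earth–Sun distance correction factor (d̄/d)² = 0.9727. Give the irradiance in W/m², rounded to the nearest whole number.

With φ = 42.6°, δ = 21.4°, H = -48.00°: sin φ sin δ = 0.2470, cos φ cos δ cos H = 0.4586, so cos θ_z = 0.7056.
Top-of-atmosphere irradiance = S₀ (d̄/d)² cos θ_z = 1365 × 0.9727 × 0.7056 = 936.85 W/m².

937 W/m²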